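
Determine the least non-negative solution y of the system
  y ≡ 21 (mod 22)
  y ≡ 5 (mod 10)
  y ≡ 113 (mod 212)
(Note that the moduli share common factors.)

1385

gcd(22, 10) = 2 and 2 | (5 − 21), so the pair is consistent; merging gives y ≡ 65 (mod 110), where 110 = lcm(22, 10).
gcd(110, 212) = 2 and 2 | (113 − 65), so the pair is consistent; merging gives y ≡ 1385 (mod 11660), where 11660 = lcm(110, 212).
The solution is unique modulo lcm(22, 10, 212) = 11660.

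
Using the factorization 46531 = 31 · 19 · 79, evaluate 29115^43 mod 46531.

2610

Mod 31: 29115 ≡ 6; by Fermat, exponent reduces to 43 mod 30 = 13; 6^13 ≡ 6 (mod 31).
Mod 19: 29115 ≡ 7; by Fermat, exponent reduces to 43 mod 18 = 7; 7^7 ≡ 7 (mod 19).
Mod 79: 29115 ≡ 43; 43^43 ≡ 3 (mod 79).
Combine by CRT: x ≡ 6 (mod 31), x ≡ 7 (mod 19), x ≡ 3 (mod 79) ⇒ x ≡ 2610 (mod 46531).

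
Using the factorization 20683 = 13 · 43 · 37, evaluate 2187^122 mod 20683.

Mod 13: 2187 ≡ 3; by Fermat, exponent reduces to 122 mod 12 = 2; 3^2 ≡ 9 (mod 13).
Mod 43: 2187 ≡ 37; by Fermat, exponent reduces to 122 mod 42 = 38; 37^38 ≡ 36 (mod 43).
Mod 37: 2187 ≡ 4; by Fermat, exponent reduces to 122 mod 36 = 14; 4^14 ≡ 12 (mod 37).
Combine by CRT: x ≡ 9 (mod 13), x ≡ 36 (mod 43), x ≡ 12 (mod 37) ⇒ x ≡ 4637 (mod 20683).

4637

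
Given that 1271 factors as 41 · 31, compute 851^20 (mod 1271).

780

Mod 41: 851 ≡ 31; 31^20 ≡ 1 (mod 41).
Mod 31: 851 ≡ 14; 14^20 ≡ 5 (mod 31).
Combine by CRT: x ≡ 1 (mod 41), x ≡ 5 (mod 31) ⇒ x ≡ 780 (mod 1271).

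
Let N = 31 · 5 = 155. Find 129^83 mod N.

Mod 31: 129 ≡ 5; by Fermat, exponent reduces to 83 mod 30 = 23; 5^23 ≡ 25 (mod 31).
Mod 5: 129 ≡ 4; by Fermat, exponent reduces to 83 mod 4 = 3; 4^3 ≡ 4 (mod 5).
Combine by CRT: x ≡ 25 (mod 31), x ≡ 4 (mod 5) ⇒ x ≡ 149 (mod 155).

149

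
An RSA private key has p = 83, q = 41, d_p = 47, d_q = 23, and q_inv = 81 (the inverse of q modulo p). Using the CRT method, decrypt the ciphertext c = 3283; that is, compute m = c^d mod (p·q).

m₁ = c^(d_p) mod p: c ≡ 46 (mod 83), and 46^47 mod 83 = 52.
m₂ = c^(d_q) mod q: c ≡ 3 (mod 41), and 3^23 mod 41 = 14.
h = q_inv·(m₁ − m₂) mod p = 81·(52 − 14) mod 83 = 7.
m = m₂ + h·q = 14 + 7·41 = 301.

301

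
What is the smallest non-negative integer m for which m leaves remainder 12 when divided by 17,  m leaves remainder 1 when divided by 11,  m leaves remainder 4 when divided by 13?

From m ≡ 12 (mod 17) write m = 12 + 17t. Substituting into m ≡ 1 (mod 11) gives 17t ≡ 0 (mod 11), and since 6⁻¹ ≡ 2 (mod 11), t ≡ 0. Hence m ≡ 12 + 17·0 = 12 (mod 187).
From m ≡ 12 (mod 187) write m = 12 + 187t. Substituting into m ≡ 4 (mod 13) gives 187t ≡ 5 (mod 13), and since 5⁻¹ ≡ 8 (mod 13), t ≡ 1. Hence m ≡ 12 + 187·1 = 199 (mod 2431).

199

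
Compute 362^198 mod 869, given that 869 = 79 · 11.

Mod 79: 362 ≡ 46; by Fermat, exponent reduces to 198 mod 78 = 42; 46^42 ≡ 8 (mod 79).
Mod 11: 362 ≡ 10; by Fermat, exponent reduces to 198 mod 10 = 8; 10^8 ≡ 1 (mod 11).
Combine by CRT: x ≡ 8 (mod 79), x ≡ 1 (mod 11) ⇒ x ≡ 166 (mod 869).

166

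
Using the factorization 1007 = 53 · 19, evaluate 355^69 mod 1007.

502

Mod 53: 355 ≡ 37; by Fermat, exponent reduces to 69 mod 52 = 17; 37^17 ≡ 25 (mod 53).
Mod 19: 355 ≡ 13; by Fermat, exponent reduces to 69 mod 18 = 15; 13^15 ≡ 8 (mod 19).
Combine by CRT: x ≡ 25 (mod 53), x ≡ 8 (mod 19) ⇒ x ≡ 502 (mod 1007).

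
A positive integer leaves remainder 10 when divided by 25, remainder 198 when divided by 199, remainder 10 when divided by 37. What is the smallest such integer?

The moduli are pairwise coprime; N = 25·199·37 = 184075.
N/25 = 7363; 7363 ≡ 13 (mod 25); 13·2 ≡ 1, so inverse 2.
N/199 = 925; 925 ≡ 129 (mod 199); 129·54 ≡ 1, so inverse 54.
N/37 = 4975; 4975 ≡ 17 (mod 37); 17·24 ≡ 1, so inverse 24.
x ≡ 10·7363·2 + 198·925·54 + 10·4975·24 = 11231360.
11231360 mod 184075 = 2785.

2785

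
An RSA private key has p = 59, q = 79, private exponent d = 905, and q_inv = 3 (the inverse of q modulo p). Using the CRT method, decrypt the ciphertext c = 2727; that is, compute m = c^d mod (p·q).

453

d_p = d mod (p−1) = 905 mod 58 = 35; d_q = d mod (q−1) = 47.
m₁ = c^(d_p) mod p: c ≡ 13 (mod 59), and 13^35 mod 59 = 40.
m₂ = c^(d_q) mod q: c ≡ 41 (mod 79), and 41^47 mod 79 = 58.
h = q_inv·(m₁ − m₂) mod p = 3·(40 − 58) mod 59 = 5.
m = m₂ + h·q = 58 + 5·79 = 453.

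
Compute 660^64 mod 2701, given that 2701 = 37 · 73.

519

Mod 37: 660 ≡ 31; by Fermat, exponent reduces to 64 mod 36 = 28; 31^28 ≡ 1 (mod 37).
Mod 73: 660 ≡ 3; 3^64 ≡ 8 (mod 73).
Combine by CRT: x ≡ 1 (mod 37), x ≡ 8 (mod 73) ⇒ x ≡ 519 (mod 2701).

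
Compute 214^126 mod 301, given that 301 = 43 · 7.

Mod 43: 214 ≡ 42; since 42 | 126, by Fermat 42^126 ≡ 1 (mod 43).
Mod 7: 214 ≡ 4; since 6 | 126, by Fermat 4^126 ≡ 1 (mod 7).
Combine by CRT: x ≡ 1 (mod 43), x ≡ 1 (mod 7) ⇒ x ≡ 1 (mod 301).

1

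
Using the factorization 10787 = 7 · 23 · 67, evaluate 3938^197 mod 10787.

6155

Mod 7: 3938 ≡ 4; by Fermat, exponent reduces to 197 mod 6 = 5; 4^5 ≡ 2 (mod 7).
Mod 23: 3938 ≡ 5; by Fermat, exponent reduces to 197 mod 22 = 21; 5^21 ≡ 14 (mod 23).
Mod 67: 3938 ≡ 52; by Fermat, exponent reduces to 197 mod 66 = 65; 52^65 ≡ 58 (mod 67).
Combine by CRT: x ≡ 2 (mod 7), x ≡ 14 (mod 23), x ≡ 58 (mod 67) ⇒ x ≡ 6155 (mod 10787).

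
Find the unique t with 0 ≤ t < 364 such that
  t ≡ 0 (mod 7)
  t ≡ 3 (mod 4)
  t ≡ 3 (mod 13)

The moduli are pairwise coprime; N = 7·4·13 = 364.
N/7 = 52; 52 ≡ 3 (mod 7); 3·5 ≡ 1, so inverse 5.
N/4 = 91; 91 ≡ 3 (mod 4); 3·3 ≡ 1, so inverse 3.
N/13 = 28; 28 ≡ 2 (mod 13); 2·7 ≡ 1, so inverse 7.
t ≡ 0·52·5 + 3·91·3 + 3·28·7 = 1407.
1407 mod 364 = 315.

315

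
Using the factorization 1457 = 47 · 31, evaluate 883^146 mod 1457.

450

Mod 47: 883 ≡ 37; by Fermat, exponent reduces to 146 mod 46 = 8; 37^8 ≡ 27 (mod 47).
Mod 31: 883 ≡ 15; by Fermat, exponent reduces to 146 mod 30 = 26; 15^26 ≡ 16 (mod 31).
Combine by CRT: x ≡ 27 (mod 47), x ≡ 16 (mod 31) ⇒ x ≡ 450 (mod 1457).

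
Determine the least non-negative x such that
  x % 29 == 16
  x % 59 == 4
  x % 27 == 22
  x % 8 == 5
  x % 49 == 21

The moduli are pairwise coprime; N = 29·59·27·8·49 = 18109224.
N/29 = 624456; 624456 ≡ 28 (mod 29); 28·28 ≡ 1, so inverse 28.
N/59 = 306936; 306936 ≡ 18 (mod 59); 18·23 ≡ 1, so inverse 23.
N/27 = 670712; 670712 ≡ 5 (mod 27); 5·11 ≡ 1, so inverse 11.
N/8 = 2263653; 2263653 ≡ 5 (mod 8); 5·5 ≡ 1, so inverse 5.
N/49 = 369576; 369576 ≡ 18 (mod 49); 18·30 ≡ 1, so inverse 30.
x ≡ 16·624456·28 + 4·306936·23 + 22·670712·11 + 5·2263653·5 + 21·369576·30 = 759730909.
759730909 mod 18109224 = 17252725.

17252725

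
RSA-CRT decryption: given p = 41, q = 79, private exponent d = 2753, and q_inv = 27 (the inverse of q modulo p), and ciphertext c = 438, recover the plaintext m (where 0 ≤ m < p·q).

1856

d_p = d mod (p−1) = 2753 mod 40 = 33; d_q = d mod (q−1) = 23.
m₁ = c^(d_p) mod p: c ≡ 28 (mod 41), and 28^33 mod 41 = 11.
m₂ = c^(d_q) mod q: c ≡ 43 (mod 79), and 43^23 mod 79 = 39.
h = q_inv·(m₁ − m₂) mod p = 27·(11 − 39) mod 41 = 23.
m = m₂ + h·q = 39 + 23·79 = 1856.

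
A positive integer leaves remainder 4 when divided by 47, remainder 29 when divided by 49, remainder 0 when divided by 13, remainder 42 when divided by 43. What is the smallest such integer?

783588

From x ≡ 4 (mod 47) write x = 4 + 47t. Substituting into x ≡ 29 (mod 49) gives 47t ≡ 25 (mod 49), and since 47⁻¹ ≡ 24 (mod 49), t ≡ 12. Hence x ≡ 4 + 47·12 = 568 (mod 2303).
From x ≡ 568 (mod 2303) write x = 568 + 2303t. Substituting into x ≡ 0 (mod 13) gives 2303t ≡ 4 (mod 13), and since 2⁻¹ ≡ 7 (mod 13), t ≡ 2. Hence x ≡ 568 + 2303·2 = 5174 (mod 29939).
From x ≡ 5174 (mod 29939) write x = 5174 + 29939t. Substituting into x ≡ 42 (mod 43) gives 29939t ≡ 28 (mod 43), and since 11⁻¹ ≡ 4 (mod 43), t ≡ 26. Hence x ≡ 5174 + 29939·26 = 783588 (mod 1287377).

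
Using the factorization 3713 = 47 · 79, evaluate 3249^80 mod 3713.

Mod 47: 3249 ≡ 6; by Fermat, exponent reduces to 80 mod 46 = 34; 6^34 ≡ 14 (mod 47).
Mod 79: 3249 ≡ 10; by Fermat, exponent reduces to 80 mod 78 = 2; 10^2 ≡ 21 (mod 79).
Combine by CRT: x ≡ 14 (mod 47), x ≡ 21 (mod 79) ⇒ x ≡ 1048 (mod 3713).

1048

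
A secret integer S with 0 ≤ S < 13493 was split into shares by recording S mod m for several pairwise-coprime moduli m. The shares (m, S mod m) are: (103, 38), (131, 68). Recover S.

From S ≡ 38 (mod 103) write S = 38 + 103t. Substituting into S ≡ 68 (mod 131) gives 103t ≡ 30 (mod 131), and since 103⁻¹ ≡ 14 (mod 131), t ≡ 27. Hence S ≡ 38 + 103·27 = 2819 (mod 13493).

2819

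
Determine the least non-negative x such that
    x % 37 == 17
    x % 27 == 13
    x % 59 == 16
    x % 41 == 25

1372828

The moduli are pairwise coprime; N = 37·27·59·41 = 2416581.
N/37 = 65313; 65313 ≡ 8 (mod 37); 8·14 ≡ 1, so inverse 14.
N/27 = 89503; 89503 ≡ 25 (mod 27); 25·13 ≡ 1, so inverse 13.
N/59 = 40959; 40959 ≡ 13 (mod 59); 13·50 ≡ 1, so inverse 50.
N/41 = 58941; 58941 ≡ 24 (mod 41); 24·12 ≡ 1, so inverse 12.
x ≡ 17·65313·14 + 13·89503·13 + 16·40959·50 + 25·58941·12 = 81120001.
81120001 mod 2416581 = 1372828.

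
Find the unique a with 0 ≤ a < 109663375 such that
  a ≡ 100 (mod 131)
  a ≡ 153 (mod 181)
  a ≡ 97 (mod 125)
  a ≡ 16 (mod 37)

The moduli are pairwise coprime; N = 131·181·125·37 = 109663375.
N/131 = 837125; 837125 ≡ 35 (mod 131); 35·15 ≡ 1, so inverse 15.
N/181 = 605875; 605875 ≡ 68 (mod 181); 68·8 ≡ 1, so inverse 8.
N/125 = 877307; 877307 ≡ 57 (mod 125); 57·68 ≡ 1, so inverse 68.
N/37 = 2963875; 2963875 ≡ 27 (mod 37); 27·11 ≡ 1, so inverse 11.
a ≡ 100·837125·15 + 153·605875·8 + 97·877307·68 + 16·2963875·11 = 8305637472.
8305637472 mod 109663375 = 80884347.

80884347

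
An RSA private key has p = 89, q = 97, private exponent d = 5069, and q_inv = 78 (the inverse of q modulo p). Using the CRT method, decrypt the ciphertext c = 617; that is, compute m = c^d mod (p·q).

5299

d_p = d mod (p−1) = 5069 mod 88 = 53; d_q = d mod (q−1) = 77.
m₁ = c^(d_p) mod p: c ≡ 83 (mod 89), and 83^53 mod 89 = 48.
m₂ = c^(d_q) mod q: c ≡ 35 (mod 97), and 35^77 mod 97 = 61.
h = q_inv·(m₁ − m₂) mod p = 78·(48 − 61) mod 89 = 54.
m = m₂ + h·q = 61 + 54·97 = 5299.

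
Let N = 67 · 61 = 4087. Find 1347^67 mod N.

3156

Mod 67: 1347 ≡ 7; by Fermat, exponent reduces to 67 mod 66 = 1; 7^1 ≡ 7 (mod 67).
Mod 61: 1347 ≡ 5; by Fermat, exponent reduces to 67 mod 60 = 7; 5^7 ≡ 45 (mod 61).
Combine by CRT: x ≡ 7 (mod 67), x ≡ 45 (mod 61) ⇒ x ≡ 3156 (mod 4087).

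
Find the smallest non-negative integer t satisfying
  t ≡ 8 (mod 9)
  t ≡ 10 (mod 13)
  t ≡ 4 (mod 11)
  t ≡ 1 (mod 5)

From t ≡ 8 (mod 9) write t = 8 + 9s. Substituting into t ≡ 10 (mod 13) gives 9s ≡ 2 (mod 13), and since 9⁻¹ ≡ 3 (mod 13), s ≡ 6. Hence t ≡ 8 + 9·6 = 62 (mod 117).
From t ≡ 62 (mod 117) write t = 62 + 117s. Substituting into t ≡ 4 (mod 11) gives 117s ≡ 8 (mod 11), and since 7⁻¹ ≡ 8 (mod 11), s ≡ 9. Hence t ≡ 62 + 117·9 = 1115 (mod 1287).
From t ≡ 1115 (mod 1287) write t = 1115 + 1287s. Substituting into t ≡ 1 (mod 5) gives 1287s ≡ 1 (mod 5), and since 2⁻¹ ≡ 3 (mod 5), s ≡ 3. Hence t ≡ 1115 + 1287·3 = 4976 (mod 6435).

4976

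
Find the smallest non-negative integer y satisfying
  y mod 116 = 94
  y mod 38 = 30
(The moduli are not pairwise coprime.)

gcd(116, 38) = 2 and 2 | (30 − 94), so the pair is consistent; merging gives y ≡ 790 (mod 2204), where 2204 = lcm(116, 38).
The solution is unique modulo lcm(116, 38) = 2204.

790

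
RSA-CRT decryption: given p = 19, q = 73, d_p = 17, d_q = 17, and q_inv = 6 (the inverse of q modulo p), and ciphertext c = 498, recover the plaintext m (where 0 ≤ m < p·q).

m₁ = c^(d_p) mod p: c ≡ 4 (mod 19), and 4^17 mod 19 = 5.
m₂ = c^(d_q) mod q: c ≡ 60 (mod 73), and 60^17 mod 73 = 47.
h = q_inv·(m₁ − m₂) mod p = 6·(5 − 47) mod 19 = 14.
m = m₂ + h·q = 47 + 14·73 = 1069.

1069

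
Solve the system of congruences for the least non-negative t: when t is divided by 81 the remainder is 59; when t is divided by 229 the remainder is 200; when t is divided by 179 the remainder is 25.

101876

The moduli are pairwise coprime; N = 81·229·179 = 3320271.
N/81 = 40991; 40991 ≡ 5 (mod 81); 5·65 ≡ 1, so inverse 65.
N/229 = 14499; 14499 ≡ 72 (mod 229); 72·35 ≡ 1, so inverse 35.
N/179 = 18549; 18549 ≡ 112 (mod 179); 112·8 ≡ 1, so inverse 8.
t ≡ 59·40991·65 + 200·14499·35 + 25·18549·8 = 262403285.
262403285 mod 3320271 = 101876.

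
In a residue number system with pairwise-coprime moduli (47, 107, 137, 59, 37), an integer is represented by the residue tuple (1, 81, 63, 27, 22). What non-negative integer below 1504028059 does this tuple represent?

1242558553

From x ≡ 1 (mod 47) write x = 1 + 47t. Substituting into x ≡ 81 (mod 107) gives 47t ≡ 80 (mod 107), and since 47⁻¹ ≡ 41 (mod 107), t ≡ 70. Hence x ≡ 1 + 47·70 = 3291 (mod 5029).
From x ≡ 3291 (mod 5029) write x = 3291 + 5029t. Substituting into x ≡ 63 (mod 137) gives 5029t ≡ 60 (mod 137), and since 97⁻¹ ≡ 113 (mod 137), t ≡ 67. Hence x ≡ 3291 + 5029·67 = 340234 (mod 688973).
From x ≡ 340234 (mod 688973) write x = 340234 + 688973t. Substituting into x ≡ 27 (mod 59) gives 688973t ≡ 46 (mod 59), and since 30⁻¹ ≡ 2 (mod 59), t ≡ 33. Hence x ≡ 340234 + 688973·33 = 23076343 (mod 40649407).
From x ≡ 23076343 (mod 40649407) write x = 23076343 + 40649407t. Substituting into x ≡ 22 (mod 37) gives 40649407t ≡ 24 (mod 37), and since 23⁻¹ ≡ 29 (mod 37), t ≡ 30. Hence x ≡ 23076343 + 40649407·30 = 1242558553 (mod 1504028059).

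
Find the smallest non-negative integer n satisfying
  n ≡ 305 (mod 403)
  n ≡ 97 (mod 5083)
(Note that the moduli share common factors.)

45844

Combine the congruences pairwise.
gcd(403, 5083) = 13 and 13 | (97 − 305), so the pair is consistent; merging gives n ≡ 45844 (mod 157573), where 157573 = lcm(403, 5083).
The solution is unique modulo lcm(403, 5083) = 157573.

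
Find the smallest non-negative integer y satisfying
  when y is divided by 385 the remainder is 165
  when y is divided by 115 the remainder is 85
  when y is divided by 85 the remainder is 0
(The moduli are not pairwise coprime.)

105655

gcd(385, 115) = 5 and 5 | (85 − 165), so the pair is consistent; merging gives y ≡ 8250 (mod 8855), where 8855 = lcm(385, 115).
gcd(8855, 85) = 5 and 5 | (0 − 8250), so the pair is consistent; merging gives y ≡ 105655 (mod 150535), where 150535 = lcm(8855, 85).
The solution is unique modulo lcm(385, 115, 85) = 150535.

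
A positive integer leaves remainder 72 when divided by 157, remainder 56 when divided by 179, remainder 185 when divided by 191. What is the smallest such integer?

2194775

From k ≡ 72 (mod 157) write k = 72 + 157t. Substituting into k ≡ 56 (mod 179) gives 157t ≡ 163 (mod 179), and since 157⁻¹ ≡ 122 (mod 179), t ≡ 17. Hence k ≡ 72 + 157·17 = 2741 (mod 28103).
From k ≡ 2741 (mod 28103) write k = 2741 + 28103t. Substituting into k ≡ 185 (mod 191) gives 28103t ≡ 118 (mod 191), and since 26⁻¹ ≡ 169 (mod 191), t ≡ 78. Hence k ≡ 2741 + 28103·78 = 2194775 (mod 5367673).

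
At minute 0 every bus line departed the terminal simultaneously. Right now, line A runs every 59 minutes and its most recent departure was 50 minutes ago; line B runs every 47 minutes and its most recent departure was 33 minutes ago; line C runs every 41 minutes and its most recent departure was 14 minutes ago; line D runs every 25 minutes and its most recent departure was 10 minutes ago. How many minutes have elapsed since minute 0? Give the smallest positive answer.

936085

Combine the congruences pairwise.
From t ≡ 50 (mod 59) write t = 50 + 59s. Substituting into t ≡ 33 (mod 47) gives 59s ≡ 30 (mod 47), and since 12⁻¹ ≡ 4 (mod 47), s ≡ 26. Hence t ≡ 50 + 59·26 = 1584 (mod 2773).
From t ≡ 1584 (mod 2773) write t = 1584 + 2773s. Substituting into t ≡ 14 (mod 41) gives 2773s ≡ 29 (mod 41), and since 26⁻¹ ≡ 30 (mod 41), s ≡ 9. Hence t ≡ 1584 + 2773·9 = 26541 (mod 113693).
From t ≡ 26541 (mod 113693) write t = 26541 + 113693s. Substituting into t ≡ 10 (mod 25) gives 113693s ≡ 19 (mod 25), and since 18⁻¹ ≡ 7 (mod 25), s ≡ 8. Hence t ≡ 26541 + 113693·8 = 936085 (mod 2842325).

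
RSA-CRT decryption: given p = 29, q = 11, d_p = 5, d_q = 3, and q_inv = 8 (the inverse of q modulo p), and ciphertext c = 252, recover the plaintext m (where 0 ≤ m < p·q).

m₁ = c^(d_p) mod p: c ≡ 20 (mod 29), and 20^5 mod 29 = 24.
m₂ = c^(d_q) mod q: c ≡ 10 (mod 11), and 10^3 mod 11 = 10.
h = q_inv·(m₁ − m₂) mod p = 8·(24 − 10) mod 29 = 25.
m = m₂ + h·q = 10 + 25·11 = 285.

285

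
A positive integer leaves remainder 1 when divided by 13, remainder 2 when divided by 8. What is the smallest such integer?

From N ≡ 1 (mod 13) write N = 1 + 13t. Substituting into N ≡ 2 (mod 8) gives 13t ≡ 1 (mod 8), and since 5⁻¹ ≡ 5 (mod 8), t ≡ 5. Hence N ≡ 1 + 13·5 = 66 (mod 104).

66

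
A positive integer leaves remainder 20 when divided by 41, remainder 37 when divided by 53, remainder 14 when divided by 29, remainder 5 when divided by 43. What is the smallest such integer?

360861

The moduli are pairwise coprime; N = 41·53·29·43 = 2709731.
N/41 = 66091; 66091 ≡ 40 (mod 41); 40·40 ≡ 1, so inverse 40.
N/53 = 51127; 51127 ≡ 35 (mod 53); 35·50 ≡ 1, so inverse 50.
N/29 = 93439; 93439 ≡ 1 (mod 29), inverse 1.
N/43 = 63017; 63017 ≡ 22 (mod 43); 22·2 ≡ 1, so inverse 2.
a ≡ 20·66091·40 + 37·51127·50 + 14·93439·1 + 5·63017·2 = 149396066.
149396066 mod 2709731 = 360861.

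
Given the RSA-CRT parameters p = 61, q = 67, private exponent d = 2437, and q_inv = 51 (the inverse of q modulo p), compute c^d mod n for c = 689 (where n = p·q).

d_p = d mod (p−1) = 2437 mod 60 = 37; d_q = d mod (q−1) = 61.
m₁ = c^(d_p) mod p: c ≡ 18 (mod 61), and 18^37 mod 61 = 2.
m₂ = c^(d_q) mod q: c ≡ 19 (mod 67), and 19^61 mod 67 = 10.
h = q_inv·(m₁ − m₂) mod p = 51·(2 − 10) mod 61 = 19.
m = m₂ + h·q = 10 + 19·67 = 1283.

1283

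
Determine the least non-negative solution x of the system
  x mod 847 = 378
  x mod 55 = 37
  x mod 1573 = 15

6307

gcd(847, 55) = 11 and 11 | (37 − 378), so the pair is consistent; merging gives x ≡ 2072 (mod 4235), where 4235 = lcm(847, 55).
gcd(4235, 1573) = 121 and 121 | (15 − 2072), so the pair is consistent; merging gives x ≡ 6307 (mod 55055), where 55055 = lcm(4235, 1573).
The solution is unique modulo lcm(847, 55, 1573) = 55055.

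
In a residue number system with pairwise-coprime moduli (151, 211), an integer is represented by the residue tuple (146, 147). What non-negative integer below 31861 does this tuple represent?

16605

Combine the congruences pairwise.
From x ≡ 146 (mod 151) write x = 146 + 151t. Substituting into x ≡ 147 (mod 211) gives 151t ≡ 1 (mod 211), and since 151⁻¹ ≡ 109 (mod 211), t ≡ 109. Hence x ≡ 146 + 151·109 = 16605 (mod 31861).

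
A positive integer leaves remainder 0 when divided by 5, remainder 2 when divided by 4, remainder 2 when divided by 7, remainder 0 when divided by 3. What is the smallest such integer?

The moduli are pairwise coprime; N = 5·4·7·3 = 420.
N/5 = 84; 84 ≡ 4 (mod 5); 4·4 ≡ 1, so inverse 4.
N/4 = 105; 105 ≡ 1 (mod 4), inverse 1.
N/7 = 60; 60 ≡ 4 (mod 7); 4·2 ≡ 1, so inverse 2.
N/3 = 140; 140 ≡ 2 (mod 3); 2·2 ≡ 1, so inverse 2.
a ≡ 0·84·4 + 2·105·1 + 2·60·2 + 0·140·2 = 450.
450 mod 420 = 30.

30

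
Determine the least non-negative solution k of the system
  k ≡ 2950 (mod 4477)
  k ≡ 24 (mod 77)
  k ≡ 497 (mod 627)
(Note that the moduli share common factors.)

1632578

gcd(4477, 77) = 11 and 11 | (24 − 2950), so the pair is consistent; merging gives k ≡ 2950 (mod 31339), where 31339 = lcm(4477, 77).
gcd(31339, 627) = 11 and 11 | (497 − 2950), so the pair is consistent; merging gives k ≡ 1632578 (mod 1786323), where 1786323 = lcm(31339, 627).
The solution is unique modulo lcm(4477, 77, 627) = 1786323.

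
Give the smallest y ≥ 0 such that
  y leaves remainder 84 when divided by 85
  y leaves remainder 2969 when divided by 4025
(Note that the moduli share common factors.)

15044

Combine the congruences pairwise.
gcd(85, 4025) = 5 and 5 | (2969 − 84), so the pair is consistent; merging gives y ≡ 15044 (mod 68425), where 68425 = lcm(85, 4025).
The solution is unique modulo lcm(85, 4025) = 68425.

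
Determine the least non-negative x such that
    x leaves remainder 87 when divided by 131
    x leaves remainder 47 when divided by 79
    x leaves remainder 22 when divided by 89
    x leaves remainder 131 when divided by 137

99886146

The moduli are pairwise coprime; N = 131·79·89·137 = 126185357.
N/131 = 963247; 963247 ≡ 4 (mod 131); 4·33 ≡ 1, so inverse 33.
N/79 = 1597283; 1597283 ≡ 61 (mod 79); 61·57 ≡ 1, so inverse 57.
N/89 = 1417813; 1417813 ≡ 43 (mod 89); 43·29 ≡ 1, so inverse 29.
N/137 = 921061; 921061 ≡ 10 (mod 137); 10·96 ≡ 1, so inverse 96.
x ≡ 87·963247·33 + 47·1597283·57 + 22·1417813·29 + 131·921061·96 = 19532431124.
19532431124 mod 126185357 = 99886146.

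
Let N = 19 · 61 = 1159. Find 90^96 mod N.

Mod 19: 90 ≡ 14; by Fermat, exponent reduces to 96 mod 18 = 6; 14^6 ≡ 7 (mod 19).
Mod 61: 90 ≡ 29; by Fermat, exponent reduces to 96 mod 60 = 36; 29^36 ≡ 1 (mod 61).
Combine by CRT: x ≡ 7 (mod 19), x ≡ 1 (mod 61) ⇒ x ≡ 672 (mod 1159).

672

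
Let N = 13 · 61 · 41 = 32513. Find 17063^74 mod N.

Mod 13: 17063 ≡ 7; by Fermat, exponent reduces to 74 mod 12 = 2; 7^2 ≡ 10 (mod 13).
Mod 61: 17063 ≡ 44; by Fermat, exponent reduces to 74 mod 60 = 14; 44^14 ≡ 46 (mod 61).
Mod 41: 17063 ≡ 7; by Fermat, exponent reduces to 74 mod 40 = 34; 7^34 ≡ 39 (mod 41).
Combine by CRT: x ≡ 10 (mod 13), x ≡ 46 (mod 61), x ≡ 39 (mod 41) ⇒ x ≡ 10904 (mod 32513).

10904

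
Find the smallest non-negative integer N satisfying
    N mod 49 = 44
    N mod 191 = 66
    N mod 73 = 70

107599

Combine the congruences pairwise.
From N ≡ 44 (mod 49) write N = 44 + 49t. Substituting into N ≡ 66 (mod 191) gives 49t ≡ 22 (mod 191), and since 49⁻¹ ≡ 39 (mod 191), t ≡ 94. Hence N ≡ 44 + 49·94 = 4650 (mod 9359).
From N ≡ 4650 (mod 9359) write N = 4650 + 9359t. Substituting into N ≡ 70 (mod 73) gives 9359t ≡ 19 (mod 73), and since 15⁻¹ ≡ 39 (mod 73), t ≡ 11. Hence N ≡ 4650 + 9359·11 = 107599 (mod 683207).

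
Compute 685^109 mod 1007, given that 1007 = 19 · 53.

Mod 19: 685 ≡ 1; by Fermat, exponent reduces to 109 mod 18 = 1; 1^1 ≡ 1 (mod 19).
Mod 53: 685 ≡ 49; by Fermat, exponent reduces to 109 mod 52 = 5; 49^5 ≡ 36 (mod 53).
Combine by CRT: x ≡ 1 (mod 19), x ≡ 36 (mod 53) ⇒ x ≡ 248 (mod 1007).

248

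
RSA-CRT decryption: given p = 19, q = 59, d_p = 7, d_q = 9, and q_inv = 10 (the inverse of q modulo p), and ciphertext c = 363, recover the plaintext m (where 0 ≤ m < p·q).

m₁ = c^(d_p) mod p: c ≡ 2 (mod 19), and 2^7 mod 19 = 14.
m₂ = c^(d_q) mod q: c ≡ 9 (mod 59), and 9^9 mod 59 = 57.
h = q_inv·(m₁ − m₂) mod p = 10·(14 − 57) mod 19 = 7.
m = m₂ + h·q = 57 + 7·59 = 470.

470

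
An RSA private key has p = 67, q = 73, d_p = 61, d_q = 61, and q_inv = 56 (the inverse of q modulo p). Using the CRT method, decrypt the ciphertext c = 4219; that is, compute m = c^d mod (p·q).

m₁ = c^(d_p) mod p: c ≡ 65 (mod 67), and 65^61 mod 67 = 23.
m₂ = c^(d_q) mod q: c ≡ 58 (mod 73), and 58^61 mod 73 = 47.
h = q_inv·(m₁ − m₂) mod p = 56·(23 − 47) mod 67 = 63.
m = m₂ + h·q = 47 + 63·73 = 4646.

4646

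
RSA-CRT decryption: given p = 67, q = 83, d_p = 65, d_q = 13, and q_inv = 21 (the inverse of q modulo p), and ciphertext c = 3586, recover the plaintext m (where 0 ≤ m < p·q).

m₁ = c^(d_p) mod p: c ≡ 35 (mod 67), and 35^65 mod 67 = 23.
m₂ = c^(d_q) mod q: c ≡ 17 (mod 83), and 17^13 mod 83 = 3.
h = q_inv·(m₁ − m₂) mod p = 21·(23 − 3) mod 67 = 18.
m = m₂ + h·q = 3 + 18·83 = 1497.

1497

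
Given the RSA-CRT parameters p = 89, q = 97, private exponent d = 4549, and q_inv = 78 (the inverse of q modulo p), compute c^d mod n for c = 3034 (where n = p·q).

d_p = d mod (p−1) = 4549 mod 88 = 61; d_q = d mod (q−1) = 37.
m₁ = c^(d_p) mod p: c ≡ 8 (mod 89), and 8^61 mod 89 = 39.
m₂ = c^(d_q) mod q: c ≡ 27 (mod 97), and 27^37 mod 97 = 85.
h = q_inv·(m₁ − m₂) mod p = 78·(39 − 85) mod 89 = 61.
m = m₂ + h·q = 85 + 61·97 = 6002.

6002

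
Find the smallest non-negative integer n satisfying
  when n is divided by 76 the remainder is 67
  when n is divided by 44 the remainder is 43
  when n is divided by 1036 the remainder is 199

21955

gcd(76, 44) = 4 and 4 | (43 − 67), so the pair is consistent; merging gives n ≡ 219 (mod 836), where 836 = lcm(76, 44).
gcd(836, 1036) = 4 and 4 | (199 − 219), so the pair is consistent; merging gives n ≡ 21955 (mod 216524), where 216524 = lcm(836, 1036).
The solution is unique modulo lcm(76, 44, 1036) = 216524.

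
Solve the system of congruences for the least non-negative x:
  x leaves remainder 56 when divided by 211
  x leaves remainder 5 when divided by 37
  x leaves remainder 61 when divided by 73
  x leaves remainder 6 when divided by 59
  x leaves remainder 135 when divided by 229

The moduli are pairwise coprime; N = 211·37·73·59·229 = 7700067521.
N/211 = 36493211; 36493211 ≡ 128 (mod 211); 128·61 ≡ 1, so inverse 61.
N/37 = 208109933; 208109933 ≡ 29 (mod 37); 29·23 ≡ 1, so inverse 23.
N/73 = 105480377; 105480377 ≡ 49 (mod 73); 49·3 ≡ 1, so inverse 3.
N/59 = 130509619; 130509619 ≡ 26 (mod 59); 26·25 ≡ 1, so inverse 25.
N/229 = 33624749; 33624749 ≡ 221 (mod 229); 221·143 ≡ 1, so inverse 143.
x ≡ 56·36493211·61 + 5·208109933·23 + 61·105480377·3 + 6·130509619·25 + 135·33624749·143 = 836598582357.
836598582357 mod 7700067521 = 4991290089.

4991290089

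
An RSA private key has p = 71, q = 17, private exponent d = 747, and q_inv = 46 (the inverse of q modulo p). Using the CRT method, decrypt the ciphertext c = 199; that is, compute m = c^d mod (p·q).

d_p = d mod (p−1) = 747 mod 70 = 47; d_q = d mod (q−1) = 11.
m₁ = c^(d_p) mod p: c ≡ 57 (mod 71), and 57^47 mod 71 = 54.
m₂ = c^(d_q) mod q: c ≡ 12 (mod 17), and 12^11 mod 17 = 6.
h = q_inv·(m₁ − m₂) mod p = 46·(54 − 6) mod 71 = 7.
m = m₂ + h·q = 6 + 7·17 = 125.

125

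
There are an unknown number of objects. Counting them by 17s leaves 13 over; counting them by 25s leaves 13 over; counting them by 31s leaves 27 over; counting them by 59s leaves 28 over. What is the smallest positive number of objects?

182338

From N ≡ 13 (mod 17) write N = 13 + 17t. Substituting into N ≡ 13 (mod 25) gives 17t ≡ 0 (mod 25), and since 17⁻¹ ≡ 3 (mod 25), t ≡ 0. Hence N ≡ 13 + 17·0 = 13 (mod 425).
From N ≡ 13 (mod 425) write N = 13 + 425t. Substituting into N ≡ 27 (mod 31) gives 425t ≡ 14 (mod 31), and since 22⁻¹ ≡ 24 (mod 31), t ≡ 26. Hence N ≡ 13 + 425·26 = 11063 (mod 13175).
From N ≡ 11063 (mod 13175) write N = 11063 + 13175t. Substituting into N ≡ 28 (mod 59) gives 13175t ≡ 57 (mod 59), and since 18⁻¹ ≡ 23 (mod 59), t ≡ 13. Hence N ≡ 11063 + 13175·13 = 182338 (mod 777325).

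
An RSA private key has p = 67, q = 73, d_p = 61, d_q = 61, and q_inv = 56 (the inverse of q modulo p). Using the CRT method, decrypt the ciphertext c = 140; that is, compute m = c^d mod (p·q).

419

m₁ = c^(d_p) mod p: c ≡ 6 (mod 67), and 6^61 mod 67 = 17.
m₂ = c^(d_q) mod q: c ≡ 67 (mod 73), and 67^61 mod 73 = 54.
h = q_inv·(m₁ − m₂) mod p = 56·(17 − 54) mod 67 = 5.
m = m₂ + h·q = 54 + 5·73 = 419.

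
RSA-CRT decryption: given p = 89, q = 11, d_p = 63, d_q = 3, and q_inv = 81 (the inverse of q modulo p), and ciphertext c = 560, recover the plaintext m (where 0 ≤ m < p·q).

274

m₁ = c^(d_p) mod p: c ≡ 26 (mod 89), and 26^63 mod 89 = 7.
m₂ = c^(d_q) mod q: c ≡ 10 (mod 11), and 10^3 mod 11 = 10.
h = q_inv·(m₁ − m₂) mod p = 81·(7 − 10) mod 89 = 24.
m = m₂ + h·q = 10 + 24·11 = 274.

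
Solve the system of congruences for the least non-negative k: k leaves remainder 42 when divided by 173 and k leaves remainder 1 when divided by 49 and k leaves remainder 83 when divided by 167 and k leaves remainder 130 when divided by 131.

From k ≡ 42 (mod 173) write k = 42 + 173t. Substituting into k ≡ 1 (mod 49) gives 173t ≡ 8 (mod 49), and since 26⁻¹ ≡ 17 (mod 49), t ≡ 38. Hence k ≡ 42 + 173·38 = 6616 (mod 8477).
From k ≡ 6616 (mod 8477) write k = 6616 + 8477t. Substituting into k ≡ 83 (mod 167) gives 8477t ≡ 147 (mod 167), and since 127⁻¹ ≡ 96 (mod 167), t ≡ 84. Hence k ≡ 6616 + 8477·84 = 718684 (mod 1415659).
From k ≡ 718684 (mod 1415659) write k = 718684 + 1415659t. Substituting into k ≡ 130 (mod 131) gives 1415659t ≡ 112 (mod 131), and since 73⁻¹ ≡ 70 (mod 131), t ≡ 111. Hence k ≡ 718684 + 1415659·111 = 157856833 (mod 185451329).

157856833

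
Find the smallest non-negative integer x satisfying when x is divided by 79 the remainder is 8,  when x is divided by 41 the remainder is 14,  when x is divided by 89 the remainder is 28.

288121

From x ≡ 8 (mod 79) write x = 8 + 79t. Substituting into x ≡ 14 (mod 41) gives 79t ≡ 6 (mod 41), and since 38⁻¹ ≡ 27 (mod 41), t ≡ 39. Hence x ≡ 8 + 79·39 = 3089 (mod 3239).
From x ≡ 3089 (mod 3239) write x = 3089 + 3239t. Substituting into x ≡ 28 (mod 89) gives 3239t ≡ 54 (mod 89), and since 35⁻¹ ≡ 28 (mod 89), t ≡ 88. Hence x ≡ 3089 + 3239·88 = 288121 (mod 288271).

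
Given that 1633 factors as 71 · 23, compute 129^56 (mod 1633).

Mod 71: 129 ≡ 58; 58^56 ≡ 54 (mod 71).
Mod 23: 129 ≡ 14; by Fermat, exponent reduces to 56 mod 22 = 12; 14^12 ≡ 9 (mod 23).
Combine by CRT: x ≡ 54 (mod 71), x ≡ 9 (mod 23) ⇒ x ≡ 906 (mod 1633).

906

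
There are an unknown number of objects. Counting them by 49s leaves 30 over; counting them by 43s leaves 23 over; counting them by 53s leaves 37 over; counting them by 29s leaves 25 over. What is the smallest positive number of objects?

The moduli are pairwise coprime; M = 49·43·53·29 = 3238459.
M/49 = 66091; 66091 ≡ 39 (mod 49); 39·44 ≡ 1, so inverse 44.
M/43 = 75313; 75313 ≡ 20 (mod 43); 20·28 ≡ 1, so inverse 28.
M/53 = 61103; 61103 ≡ 47 (mod 53); 47·44 ≡ 1, so inverse 44.
M/29 = 111671; 111671 ≡ 21 (mod 29); 21·18 ≡ 1, so inverse 18.
N ≡ 30·66091·44 + 23·75313·28 + 37·61103·44 + 25·111671·18 = 285469326.
285469326 mod 3238459 = 484934.

484934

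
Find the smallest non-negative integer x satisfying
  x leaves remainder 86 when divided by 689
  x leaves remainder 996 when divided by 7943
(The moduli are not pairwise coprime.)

gcd(689, 7943) = 13 and 13 | (996 − 86), so the pair is consistent; merging gives x ≡ 191628 (mod 420979), where 420979 = lcm(689, 7943).
The solution is unique modulo lcm(689, 7943) = 420979.

191628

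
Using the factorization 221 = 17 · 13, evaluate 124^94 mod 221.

Mod 17: 124 ≡ 5; by Fermat, exponent reduces to 94 mod 16 = 14; 5^14 ≡ 15 (mod 17).
Mod 13: 124 ≡ 7; by Fermat, exponent reduces to 94 mod 12 = 10; 7^10 ≡ 4 (mod 13).
Combine by CRT: x ≡ 15 (mod 17), x ≡ 4 (mod 13) ⇒ x ≡ 134 (mod 221).

134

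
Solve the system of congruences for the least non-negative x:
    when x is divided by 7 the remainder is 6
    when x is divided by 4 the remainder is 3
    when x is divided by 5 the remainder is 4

From x ≡ 6 (mod 7) write x = 6 + 7t. Substituting into x ≡ 3 (mod 4) gives 7t ≡ 1 (mod 4), and since 3⁻¹ ≡ 3 (mod 4), t ≡ 3. Hence x ≡ 6 + 7·3 = 27 (mod 28).
From x ≡ 27 (mod 28) write x = 27 + 28t. Substituting into x ≡ 4 (mod 5) gives 28t ≡ 2 (mod 5), and since 3⁻¹ ≡ 2 (mod 5), t ≡ 4. Hence x ≡ 27 + 28·4 = 139 (mod 140).

139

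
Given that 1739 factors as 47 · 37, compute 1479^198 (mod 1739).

1481

Mod 47: 1479 ≡ 22; by Fermat, exponent reduces to 198 mod 46 = 14; 22^14 ≡ 24 (mod 47).
Mod 37: 1479 ≡ 36; by Fermat, exponent reduces to 198 mod 36 = 18; 36^18 ≡ 1 (mod 37).
Combine by CRT: x ≡ 24 (mod 47), x ≡ 1 (mod 37) ⇒ x ≡ 1481 (mod 1739).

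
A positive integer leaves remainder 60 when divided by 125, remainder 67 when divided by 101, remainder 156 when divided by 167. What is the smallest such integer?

Combine the congruences pairwise.
From x ≡ 60 (mod 125) write x = 60 + 125t. Substituting into x ≡ 67 (mod 101) gives 125t ≡ 7 (mod 101), and since 24⁻¹ ≡ 80 (mod 101), t ≡ 55. Hence x ≡ 60 + 125·55 = 6935 (mod 12625).
From x ≡ 6935 (mod 12625) write x = 6935 + 12625t. Substituting into x ≡ 156 (mod 167) gives 12625t ≡ 68 (mod 167), and since 100⁻¹ ≡ 162 (mod 167), t ≡ 161. Hence x ≡ 6935 + 12625·161 = 2039560 (mod 2108375).

2039560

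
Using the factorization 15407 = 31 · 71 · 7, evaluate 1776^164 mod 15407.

5184

Mod 31: 1776 ≡ 9; by Fermat, exponent reduces to 164 mod 30 = 14; 9^14 ≡ 7 (mod 31).
Mod 71: 1776 ≡ 1; by Fermat, exponent reduces to 164 mod 70 = 24; 1^24 ≡ 1 (mod 71).
Mod 7: 1776 ≡ 5; by Fermat, exponent reduces to 164 mod 6 = 2; 5^2 ≡ 4 (mod 7).
Combine by CRT: x ≡ 7 (mod 31), x ≡ 1 (mod 71), x ≡ 4 (mod 7) ⇒ x ≡ 5184 (mod 15407).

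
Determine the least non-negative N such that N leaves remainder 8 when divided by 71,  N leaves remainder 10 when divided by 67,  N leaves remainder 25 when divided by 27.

59506

From N ≡ 8 (mod 71) write N = 8 + 71t. Substituting into N ≡ 10 (mod 67) gives 71t ≡ 2 (mod 67), and since 4⁻¹ ≡ 17 (mod 67), t ≡ 34. Hence N ≡ 8 + 71·34 = 2422 (mod 4757).
From N ≡ 2422 (mod 4757) write N = 2422 + 4757t. Substituting into N ≡ 25 (mod 27) gives 4757t ≡ 6 (mod 27), and since 5⁻¹ ≡ 11 (mod 27), t ≡ 12. Hence N ≡ 2422 + 4757·12 = 59506 (mod 128439).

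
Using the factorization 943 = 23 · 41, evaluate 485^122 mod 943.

Mod 23: 485 ≡ 2; by Fermat, exponent reduces to 122 mod 22 = 12; 2^12 ≡ 2 (mod 23).
Mod 41: 485 ≡ 34; by Fermat, exponent reduces to 122 mod 40 = 2; 34^2 ≡ 8 (mod 41).
Combine by CRT: x ≡ 2 (mod 23), x ≡ 8 (mod 41) ⇒ x ≡ 623 (mod 943).

623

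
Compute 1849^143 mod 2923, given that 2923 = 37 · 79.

924

Mod 37: 1849 ≡ 36; by Fermat, exponent reduces to 143 mod 36 = 35; 36^35 ≡ 36 (mod 37).
Mod 79: 1849 ≡ 32; by Fermat, exponent reduces to 143 mod 78 = 65; 32^65 ≡ 55 (mod 79).
Combine by CRT: x ≡ 36 (mod 37), x ≡ 55 (mod 79) ⇒ x ≡ 924 (mod 2923).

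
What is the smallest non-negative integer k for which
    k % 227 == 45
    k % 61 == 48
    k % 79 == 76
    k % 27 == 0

20799828

The moduli are pairwise coprime; N = 227·61·79·27 = 29535651.
N/227 = 130113; 130113 ≡ 42 (mod 227); 42·200 ≡ 1, so inverse 200.
N/61 = 484191; 484191 ≡ 34 (mod 61); 34·9 ≡ 1, so inverse 9.
N/79 = 373869; 373869 ≡ 41 (mod 79); 41·27 ≡ 1, so inverse 27.
N/27 = 1093913; 1093913 ≡ 8 (mod 27); 8·17 ≡ 1, so inverse 17.
k ≡ 45·130113·200 + 48·484191·9 + 76·373869·27 + 0·1093913·17 = 2147366700.
2147366700 mod 29535651 = 20799828.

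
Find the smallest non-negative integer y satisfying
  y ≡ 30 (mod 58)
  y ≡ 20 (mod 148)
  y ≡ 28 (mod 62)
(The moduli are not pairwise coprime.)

gcd(58, 148) = 2 and 2 | (20 − 30), so the pair is consistent; merging gives y ≡ 1944 (mod 4292), where 4292 = lcm(58, 148).
gcd(4292, 62) = 2 and 2 | (28 − 1944), so the pair is consistent; merging gives y ≡ 117828 (mod 133052), where 133052 = lcm(4292, 62).
The solution is unique modulo lcm(58, 148, 62) = 133052.

117828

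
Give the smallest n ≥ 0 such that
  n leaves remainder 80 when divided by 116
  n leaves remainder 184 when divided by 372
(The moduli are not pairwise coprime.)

5764

gcd(116, 372) = 4 and 4 | (184 − 80), so the pair is consistent; merging gives n ≡ 5764 (mod 10788), where 10788 = lcm(116, 372).
The solution is unique modulo lcm(116, 372) = 10788.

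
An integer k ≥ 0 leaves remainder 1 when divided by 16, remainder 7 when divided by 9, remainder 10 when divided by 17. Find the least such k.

673

From k ≡ 1 (mod 16) write k = 1 + 16t. Substituting into k ≡ 7 (mod 9) gives 16t ≡ 6 (mod 9), and since 7⁻¹ ≡ 4 (mod 9), t ≡ 6. Hence k ≡ 1 + 16·6 = 97 (mod 144).
From k ≡ 97 (mod 144) write k = 97 + 144t. Substituting into k ≡ 10 (mod 17) gives 144t ≡ 15 (mod 17), and since 8⁻¹ ≡ 15 (mod 17), t ≡ 4. Hence k ≡ 97 + 144·4 = 673 (mod 2448).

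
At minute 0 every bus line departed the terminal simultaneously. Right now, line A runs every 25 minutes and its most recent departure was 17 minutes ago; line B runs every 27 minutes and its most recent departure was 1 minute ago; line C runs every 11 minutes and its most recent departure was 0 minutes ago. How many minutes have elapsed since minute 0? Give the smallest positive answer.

From t ≡ 17 (mod 25) write t = 17 + 25s. Substituting into t ≡ 1 (mod 27) gives 25s ≡ 11 (mod 27), and since 25⁻¹ ≡ 13 (mod 27), s ≡ 8. Hence t ≡ 17 + 25·8 = 217 (mod 675).
From t ≡ 217 (mod 675) write t = 217 + 675s. Substituting into t ≡ 0 (mod 11) gives 675s ≡ 3 (mod 11), and since 4⁻¹ ≡ 3 (mod 11), s ≡ 9. Hence t ≡ 217 + 675·9 = 6292 (mod 7425).

6292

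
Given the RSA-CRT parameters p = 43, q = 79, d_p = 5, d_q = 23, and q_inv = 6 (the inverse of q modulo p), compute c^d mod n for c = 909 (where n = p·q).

m₁ = c^(d_p) mod p: c ≡ 6 (mod 43), and 6^5 mod 43 = 36.
m₂ = c^(d_q) mod q: c ≡ 40 (mod 79), and 40^23 mod 79 = 45.
h = q_inv·(m₁ − m₂) mod p = 6·(36 − 45) mod 43 = 32.
m = m₂ + h·q = 45 + 32·79 = 2573.

2573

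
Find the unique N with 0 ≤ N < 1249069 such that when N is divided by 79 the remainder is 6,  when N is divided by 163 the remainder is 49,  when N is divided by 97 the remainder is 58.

From N ≡ 6 (mod 79) write N = 6 + 79t. Substituting into N ≡ 49 (mod 163) gives 79t ≡ 43 (mod 163), and since 79⁻¹ ≡ 130 (mod 163), t ≡ 48. Hence N ≡ 6 + 79·48 = 3798 (mod 12877).
From N ≡ 3798 (mod 12877) write N = 3798 + 12877t. Substituting into N ≡ 58 (mod 97) gives 12877t ≡ 43 (mod 97), and since 73⁻¹ ≡ 4 (mod 97), t ≡ 75. Hence N ≡ 3798 + 12877·75 = 969573 (mod 1249069).

969573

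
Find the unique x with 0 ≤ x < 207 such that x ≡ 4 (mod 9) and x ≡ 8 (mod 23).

Combine the congruences pairwise.
From x ≡ 4 (mod 9) write x = 4 + 9t. Substituting into x ≡ 8 (mod 23) gives 9t ≡ 4 (mod 23), and since 9⁻¹ ≡ 18 (mod 23), t ≡ 3. Hence x ≡ 4 + 9·3 = 31 (mod 207).

31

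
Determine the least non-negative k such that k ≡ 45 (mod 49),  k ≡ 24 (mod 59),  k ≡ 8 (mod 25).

17783

The moduli are pairwise coprime; N = 49·59·25 = 72275.
N/49 = 1475; 1475 ≡ 5 (mod 49); 5·10 ≡ 1, so inverse 10.
N/59 = 1225; 1225 ≡ 45 (mod 59); 45·21 ≡ 1, so inverse 21.
N/25 = 2891; 2891 ≡ 16 (mod 25); 16·11 ≡ 1, so inverse 11.
k ≡ 45·1475·10 + 24·1225·21 + 8·2891·11 = 1535558.
1535558 mod 72275 = 17783.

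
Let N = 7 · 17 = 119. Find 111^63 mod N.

104

Mod 7: 111 ≡ 6; by Fermat, exponent reduces to 63 mod 6 = 3; 6^3 ≡ 6 (mod 7).
Mod 17: 111 ≡ 9; by Fermat, exponent reduces to 63 mod 16 = 15; 9^15 ≡ 2 (mod 17).
Combine by CRT: x ≡ 6 (mod 7), x ≡ 2 (mod 17) ⇒ x ≡ 104 (mod 119).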